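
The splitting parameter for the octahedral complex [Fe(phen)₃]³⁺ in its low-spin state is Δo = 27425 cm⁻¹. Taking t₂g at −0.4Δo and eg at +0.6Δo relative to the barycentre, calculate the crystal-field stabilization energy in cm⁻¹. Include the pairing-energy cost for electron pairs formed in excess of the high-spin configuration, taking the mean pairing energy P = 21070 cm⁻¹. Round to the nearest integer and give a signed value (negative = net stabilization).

-12710

phen is neutral, so the +3 overall charge sits on Fe: oxidation state +3.
Fe sits in group 8; removing 3 electrons leaves Fe³⁺ with 8 − 3 = 5 d electrons.
Configuration: t₂g⁵ eg⁰.
The orbital stabilization is -2.0Δo = -2.0 × 27425 = -54850 cm⁻¹.
Pairing penalty: 2 pairs vs 0 in the high-spin reference → 2 extra × P = 42140 cm⁻¹.
Combining: -54850 + 42140 = -12710 cm⁻¹.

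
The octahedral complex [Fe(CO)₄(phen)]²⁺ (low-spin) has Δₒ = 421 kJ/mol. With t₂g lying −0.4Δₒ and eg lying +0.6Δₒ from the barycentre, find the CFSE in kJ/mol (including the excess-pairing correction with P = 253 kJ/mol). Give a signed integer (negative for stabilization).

Ligand charges: 4×(+0) from CO and 1×(+0) from phen sum to +0; with overall charge +2, Fe is +2.
Fe is in group 8, so Fe²⁺ is d⁶ (8 − 2 = 6).
Electron filling gives t₂g⁶ eg⁰.
Orbital CFSE = 6(-0.4) + 0(0.6) = -2.4Δₒ = -2.4 × 421 = -1010 kJ/mol.
Relative to high-spin t₂g⁴ eg² (1 paired), the low-spin configuration has 2 additional pairs, contributing +2 × 253 = +506 kJ/mol.
Combining: -1010 + 506 = -504 kJ/mol.

-504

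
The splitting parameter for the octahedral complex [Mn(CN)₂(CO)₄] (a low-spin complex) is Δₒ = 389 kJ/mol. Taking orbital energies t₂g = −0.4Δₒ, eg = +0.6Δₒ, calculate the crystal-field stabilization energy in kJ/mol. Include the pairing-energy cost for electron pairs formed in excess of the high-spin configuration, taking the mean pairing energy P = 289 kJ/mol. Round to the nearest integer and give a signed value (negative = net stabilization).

-200

Ligand charges: 2×(-1) from CN⁻ and 4×(+0) from CO sum to -2; with overall charge +0, Mn is +2.
Group 7 minus oxidation state +2 gives a d⁵ configuration for Mn²⁺.
Electron filling gives t₂g⁵ eg⁰.
CFSE(orbital) = 5×(-0.4Δₒ) + 0×(0.6Δₒ) = -2.0Δₒ; with Δₒ = 389 kJ/mol that is -778 kJ/mol.
High-spin d⁵ would be t₂g³ eg² with 0 pairs; low-spin has 2, so 2 excess pairs cost +2P = +578 kJ/mol.
Net CFSE = -778 + 578 = -200 kJ/mol.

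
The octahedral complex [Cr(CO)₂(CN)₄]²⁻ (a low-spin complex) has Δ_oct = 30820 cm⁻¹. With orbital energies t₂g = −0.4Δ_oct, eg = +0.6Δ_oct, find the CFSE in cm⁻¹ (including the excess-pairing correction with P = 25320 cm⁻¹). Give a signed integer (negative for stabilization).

-23992

Ligand charges: 2×(+0) from CO and 4×(-1) from CN⁻ sum to -4; with overall charge -2, Cr is +2.
Group 6 minus oxidation state +2 gives a d⁴ configuration for Cr²⁺.
The d⁴ electrons fill as t₂g⁴ eg⁰.
Orbital CFSE = 4(-0.4) + 0(0.6) = -1.6Δ_oct = -1.6 × 30820 = -49312 cm⁻¹.
Pairing penalty: 1 pair vs 0 in the high-spin reference → 1 extra × P = 25320 cm⁻¹.
Net CFSE = -49312 + 25320 = -23992 cm⁻¹.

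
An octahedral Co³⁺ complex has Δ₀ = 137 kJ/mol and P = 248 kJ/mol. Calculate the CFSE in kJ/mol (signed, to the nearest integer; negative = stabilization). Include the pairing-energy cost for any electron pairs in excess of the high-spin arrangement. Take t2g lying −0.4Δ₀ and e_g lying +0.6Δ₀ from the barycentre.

Co sits in group 9; removing 3 electrons leaves Co³⁺ with 9 − 3 = 6 d electrons.
Since Δ₀ = 137 kJ/mol < P = 248 kJ/mol, the complex adopts the high-spin configuration.
Configuration: t2g^4 e_g^2.
Orbital CFSE = -0.4Δ₀ = -0.4 × 137 = -55 kJ/mol.
High-spin has no excess pairs, so no pairing correction applies.

-55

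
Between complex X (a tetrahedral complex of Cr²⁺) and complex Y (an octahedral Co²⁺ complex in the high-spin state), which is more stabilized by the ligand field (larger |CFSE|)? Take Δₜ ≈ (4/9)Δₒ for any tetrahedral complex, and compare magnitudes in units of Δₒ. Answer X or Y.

Y

X: Group 6 minus oxidation state +2 gives a d⁴ configuration for Cr²⁺; Tetrahedral fields are weak (Δₜ ≈ 4/9 Δₒ), so electrons fill high-spin; e² t₂², CFSE = -0.4Δₜ ≈ -0.18Δₒ.
Y: Co is in group 9, so Co²⁺ is d⁷ (9 − 2 = 7); t₂g⁵ eg², CFSE = -0.8Δₒ.
So Y has the larger |CFSE|.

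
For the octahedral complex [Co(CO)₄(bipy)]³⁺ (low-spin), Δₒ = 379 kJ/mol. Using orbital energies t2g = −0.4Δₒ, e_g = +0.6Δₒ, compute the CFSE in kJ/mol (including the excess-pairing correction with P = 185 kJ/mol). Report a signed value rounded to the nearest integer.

-540

Ligand charges: 4×(+0) from CO and 1×(+0) from bipy sum to +0; with overall charge +3, Co is +3.
Co sits in group 9; removing 3 electrons leaves Co³⁺ with 9 − 3 = 6 d electrons.
Configuration: t2g^6 e_g^0.
Orbital CFSE = 6(-0.4) + 0(0.6) = -2.4Δₒ = -2.4 × 379 = -910 kJ/mol.
Relative to high-spin t2g^4 e_g^2 (1 paired), the low-spin configuration has 2 additional pairs, contributing +2 × 185 = +370 kJ/mol.
Combining: -910 + 370 = -540 kJ/mol.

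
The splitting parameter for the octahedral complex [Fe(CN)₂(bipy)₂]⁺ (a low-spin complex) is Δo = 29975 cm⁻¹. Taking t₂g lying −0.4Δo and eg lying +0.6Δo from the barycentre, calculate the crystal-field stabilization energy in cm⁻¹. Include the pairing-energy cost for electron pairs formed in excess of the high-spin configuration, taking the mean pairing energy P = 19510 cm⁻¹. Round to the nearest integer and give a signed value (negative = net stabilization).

Ligand charges: 2×(-1) from CN⁻ and 2×(+0) from bipy sum to -2; with overall charge +1, Fe is +3.
Fe sits in group 8; removing 3 electrons leaves Fe³⁺ with 8 − 3 = 5 d electrons.
The d⁵ electrons fill as t₂g⁵ eg⁰.
CFSE(orbital) = 5×(-0.4Δo) + 0×(0.6Δo) = -2.0Δo; with Δo = 29975 cm⁻¹ that is -59950 cm⁻¹.
Relative to high-spin t₂g³ eg² (0 paired), the low-spin configuration has 2 additional pairs, contributing +2 × 19510 = +39020 cm⁻¹.
Net CFSE = -59950 + 39020 = -20930 cm⁻¹.

-20930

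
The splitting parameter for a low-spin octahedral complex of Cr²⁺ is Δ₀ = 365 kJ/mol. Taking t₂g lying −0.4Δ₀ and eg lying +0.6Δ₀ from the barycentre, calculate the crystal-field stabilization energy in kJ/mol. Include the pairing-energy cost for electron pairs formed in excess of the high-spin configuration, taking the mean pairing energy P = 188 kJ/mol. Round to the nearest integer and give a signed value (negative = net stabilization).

Cr sits in group 6; removing 2 electrons leaves Cr²⁺ with 6 − 2 = 4 d electrons.
Electron filling gives t₂g⁴ eg⁰.
The orbital stabilization is -1.6Δ₀ = -1.6 × 365 = -584 kJ/mol.
Pairing penalty: 1 pair vs 0 in the high-spin reference → 1 extra × P = 188 kJ/mol.
Net CFSE = -584 + 188 = -396 kJ/mol.

-396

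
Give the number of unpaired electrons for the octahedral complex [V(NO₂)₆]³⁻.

2

Each NO₂⁻ contributes -1; 6 × (-1) = -6. With overall charge -3, V is in the +3 oxidation state.
V is in group 5, so V³⁺ is d² (5 − 3 = 2).
Configuration: t₂g² eg⁰, giving 2 unpaired electrons.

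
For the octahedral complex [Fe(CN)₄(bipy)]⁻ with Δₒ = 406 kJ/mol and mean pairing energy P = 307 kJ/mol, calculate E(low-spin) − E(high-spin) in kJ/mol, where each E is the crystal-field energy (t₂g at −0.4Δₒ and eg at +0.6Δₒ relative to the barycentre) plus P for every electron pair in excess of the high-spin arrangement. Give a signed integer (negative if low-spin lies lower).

-198

Ligand charges: 4×(-1) from CN⁻ and 1×(+0) from bipy sum to -4; with overall charge -1, Fe is +3.
Fe sits in group 8; removing 3 electrons leaves Fe³⁺ with 8 − 3 = 5 d electrons.
In the high-spin limit (t₂g³ eg²) the orbital term is 0.0Δₒ = 0 kJ/mol, with no excess pairing.
Low-spin t₂g⁵ eg⁰ gives -2.0Δₒ = -812 kJ/mol, but forming 2 extra pairs costs 2P = 614 kJ/mol, so E(LS) = -812 + 614 = -198 kJ/mol.
Thus E(LS) − E(HS) = -198 kJ/mol.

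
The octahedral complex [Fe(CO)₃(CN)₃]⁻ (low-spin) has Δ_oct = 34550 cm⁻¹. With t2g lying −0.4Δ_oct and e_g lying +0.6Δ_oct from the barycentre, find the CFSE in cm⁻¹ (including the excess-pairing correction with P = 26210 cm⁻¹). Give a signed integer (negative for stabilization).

Ligand charges: 3×(+0) from CO and 3×(-1) from CN⁻ sum to -3; with overall charge -1, Fe is +2.
Fe²⁺: group 8, so d-count = 8 − 2 = 6.
The d⁶ electrons fill as t2g^6 e_g^0.
CFSE(orbital) = 6×(-0.4Δ_oct) + 0×(0.6Δ_oct) = -2.4Δ_oct; with Δ_oct = 34550 cm⁻¹ that is -82920 cm⁻¹.
High-spin d⁶ would be t2g^4 e_g^2 with 1 pair; low-spin has 3, so 2 excess pairs cost +2P = +52420 cm⁻¹.
Combining: -82920 + 52420 = -30500 cm⁻¹.

-30500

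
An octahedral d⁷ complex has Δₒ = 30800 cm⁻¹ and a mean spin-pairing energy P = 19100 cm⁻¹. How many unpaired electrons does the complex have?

1

Here Δₒ > P (30800 > 19100), so the low-spin state is favoured.
Filling d⁷ accordingly: t2g^6 e_g^1.
Unpaired electrons: 1.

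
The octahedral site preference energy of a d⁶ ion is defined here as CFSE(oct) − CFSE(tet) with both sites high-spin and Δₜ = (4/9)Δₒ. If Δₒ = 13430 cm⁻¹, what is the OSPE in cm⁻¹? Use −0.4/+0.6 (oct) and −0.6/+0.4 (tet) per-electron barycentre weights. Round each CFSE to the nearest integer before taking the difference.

Octahedral high-spin t2g^4 e_g^2: CFSE = -0.4 × 13430 = -5372 cm⁻¹.
Tetrahedral: e^3 t2^3, CFSE = 3(−0.6) + 3(+0.4) = -0.6Δₜ = -0.6 × (4/9) × 13430 = -3581 cm⁻¹.
OSPE = -5372 − (-3581) = -1791 cm⁻¹.

-1791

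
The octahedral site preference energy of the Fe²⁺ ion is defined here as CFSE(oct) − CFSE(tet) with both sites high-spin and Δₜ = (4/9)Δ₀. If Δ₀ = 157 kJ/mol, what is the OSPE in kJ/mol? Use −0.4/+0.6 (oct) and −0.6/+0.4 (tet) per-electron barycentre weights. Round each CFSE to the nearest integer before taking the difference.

Fe²⁺: group 8, so d-count = 8 − 2 = 6.
Octahedral (high-spin): t₂g⁴ eg², CFSE = 4(−0.4) + 2(+0.6) = -0.4Δ₀ = -0.4 × 157 = -63 kJ/mol.
Tetrahedral e³ t₂³ gives -0.6Δₜ = -0.6 × (4/9) × 157 = -42 kJ/mol.
Subtracting, OSPE = -63 − (-42) = -21 kJ/mol.

-21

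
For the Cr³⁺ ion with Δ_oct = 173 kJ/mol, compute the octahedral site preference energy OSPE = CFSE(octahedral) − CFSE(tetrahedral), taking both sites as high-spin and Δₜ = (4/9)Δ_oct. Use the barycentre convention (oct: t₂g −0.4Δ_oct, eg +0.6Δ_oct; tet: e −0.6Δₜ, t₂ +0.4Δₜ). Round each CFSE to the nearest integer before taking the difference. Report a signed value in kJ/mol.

Cr³⁺: group 6, so d-count = 6 − 3 = 3.
In an octahedral site d³ (HS) is t2g^3 e_g^0, giving CFSE(oct) = -1.2Δ_oct = -208 kJ/mol.
Tetrahedral: e^2 t2^1, CFSE = 2(−0.6) + 1(+0.4) = -0.8Δₜ = -0.8 × (4/9) × 173 = -62 kJ/mol.
OSPE = CFSE(oct) − CFSE(tet) = -208 − (-62) = -146 kJ/mol.

-146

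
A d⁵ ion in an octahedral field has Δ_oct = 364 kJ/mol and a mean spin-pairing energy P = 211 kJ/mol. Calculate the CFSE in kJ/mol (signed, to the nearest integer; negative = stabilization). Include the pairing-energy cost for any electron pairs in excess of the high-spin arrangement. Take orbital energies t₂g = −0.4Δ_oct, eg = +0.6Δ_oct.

Since Δ_oct = 364 kJ/mol > P = 211 kJ/mol, the complex adopts the low-spin configuration.
Configuration: t₂g⁵ eg⁰.
Orbital CFSE = -2.0Δ_oct = -2.0 × 364 = -728 kJ/mol.
Excess pairs vs high-spin: 2 − 0 = 2; pairing cost = +422 kJ/mol.
Net CFSE = -728 + 422 = -306 kJ/mol.

-306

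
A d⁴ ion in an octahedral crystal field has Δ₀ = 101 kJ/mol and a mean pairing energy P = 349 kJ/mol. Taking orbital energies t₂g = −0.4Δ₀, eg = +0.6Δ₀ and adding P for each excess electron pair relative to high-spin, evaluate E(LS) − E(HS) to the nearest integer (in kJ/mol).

High-spin d⁴ fills as t₂g³ eg¹ with CFSE 3(−0.4) + 1(+0.6) = -0.6Δ₀ = -61 kJ/mol.
For low-spin the configuration is t₂g⁴ eg⁰: orbital energy -1.6 × 101 = -162 kJ/mol, and 1 additional pair relative to high-spin adds 349 kJ/mol, giving 187 kJ/mol.
E(LS) − E(HS) = 187 − (-61) = 248 kJ/mol.

248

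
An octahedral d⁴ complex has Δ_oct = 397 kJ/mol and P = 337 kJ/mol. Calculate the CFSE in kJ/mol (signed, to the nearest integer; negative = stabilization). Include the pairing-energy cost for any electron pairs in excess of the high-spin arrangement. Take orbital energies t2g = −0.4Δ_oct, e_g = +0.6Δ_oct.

Here Δ_oct > P (397 > 337), so the low-spin state is favoured.
Filling d⁴ accordingly: t2g^4 e_g^0.
Orbital CFSE = -1.6Δ_oct = -1.6 × 397 = -635 kJ/mol.
Excess pairs vs high-spin: 1 − 0 = 1; pairing cost = +337 kJ/mol.
Net CFSE = -635 + 337 = -298 kJ/mol.

-298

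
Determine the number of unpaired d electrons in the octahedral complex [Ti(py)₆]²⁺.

py is neutral, so the +2 overall charge sits on Ti: oxidation state +2.
Ti²⁺: group 4, so d-count = 4 − 2 = 2.
Configuration: t2g^2 e_g^0, giving 2 unpaired electrons.

2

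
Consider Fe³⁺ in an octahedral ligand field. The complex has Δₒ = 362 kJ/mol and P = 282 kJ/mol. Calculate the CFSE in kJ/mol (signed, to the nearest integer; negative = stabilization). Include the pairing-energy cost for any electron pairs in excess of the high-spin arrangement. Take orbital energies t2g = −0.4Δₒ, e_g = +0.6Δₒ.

Fe sits in group 8; removing 3 electrons leaves Fe³⁺ with 8 − 3 = 5 d electrons.
Δₒ > P, so pairing is preferred: the ground state is low-spin.
That gives t2g^5 e_g^0.
Orbital CFSE = -2.0Δₒ = -2.0 × 362 = -724 kJ/mol.
Excess pairs vs high-spin: 2 − 0 = 2; pairing cost = +564 kJ/mol.
Net CFSE = -724 + 564 = -160 kJ/mol.

-160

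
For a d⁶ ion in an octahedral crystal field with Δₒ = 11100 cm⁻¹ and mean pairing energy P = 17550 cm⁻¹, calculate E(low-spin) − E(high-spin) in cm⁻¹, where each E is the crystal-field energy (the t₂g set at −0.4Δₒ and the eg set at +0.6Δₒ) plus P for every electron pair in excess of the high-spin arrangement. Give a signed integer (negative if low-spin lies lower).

12900

In the high-spin limit (t₂g⁴ eg²) the orbital term is -0.4Δₒ = -4440 cm⁻¹, with no excess pairing.
Low-spin t₂g⁶ eg⁰ gives -2.4Δₒ = -26640 cm⁻¹, but forming 2 extra pairs costs 2P = 35100 cm⁻¹, so E(LS) = -26640 + 35100 = 8460 cm⁻¹.
E(LS) − E(HS) = 8460 − (-4440) = 12900 cm⁻¹.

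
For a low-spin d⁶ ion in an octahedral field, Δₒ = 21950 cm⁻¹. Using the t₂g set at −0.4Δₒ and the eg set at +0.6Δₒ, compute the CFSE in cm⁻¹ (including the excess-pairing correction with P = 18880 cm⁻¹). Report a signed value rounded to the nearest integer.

-14920

Electron filling gives t₂g⁶ eg⁰.
Orbital CFSE = 6(-0.4) + 0(0.6) = -2.4Δₒ = -2.4 × 21950 = -52680 cm⁻¹.
Pairing penalty: 3 pairs vs 1 in the high-spin reference → 2 extra × P = 37760 cm⁻¹.
Combining: -52680 + 37760 = -14920 cm⁻¹.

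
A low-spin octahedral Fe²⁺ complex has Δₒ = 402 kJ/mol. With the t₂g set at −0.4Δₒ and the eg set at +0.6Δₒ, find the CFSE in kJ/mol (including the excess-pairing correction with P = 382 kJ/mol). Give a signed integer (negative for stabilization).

-201

Fe²⁺: group 8, so d-count = 8 − 2 = 6.
Configuration: t₂g⁶ eg⁰.
The orbital stabilization is -2.4Δₒ = -2.4 × 402 = -965 kJ/mol.
Relative to high-spin t₂g⁴ eg² (1 paired), the low-spin configuration has 2 additional pairs, contributing +2 × 382 = +764 kJ/mol.
Overall CFSE = -965 + 764 = -201 kJ/mol.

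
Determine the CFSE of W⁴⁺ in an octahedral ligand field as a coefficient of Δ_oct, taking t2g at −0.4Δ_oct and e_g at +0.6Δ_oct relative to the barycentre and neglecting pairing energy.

-0.8 Δ_oct

W sits in group 6; removing 4 electrons leaves W⁴⁺ with 6 − 4 = 2 d electrons.
Configuration: t2g^2 e_g^0.
CFSE = 2(-0.4Δ_oct) + 0(0.6Δ_oct) = -0.8Δ_oct + 0.0Δ_oct = -0.8Δ_oct.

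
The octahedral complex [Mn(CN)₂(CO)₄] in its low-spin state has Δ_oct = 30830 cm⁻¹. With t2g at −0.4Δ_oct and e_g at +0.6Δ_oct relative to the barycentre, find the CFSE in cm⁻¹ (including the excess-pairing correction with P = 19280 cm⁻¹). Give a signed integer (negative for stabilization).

Ligand charges: 2×(-1) from CN⁻ and 4×(+0) from CO sum to -2; with overall charge +0, Mn is +2.
Mn is in group 7, so Mn²⁺ is d⁵ (7 − 2 = 5).
Configuration: t2g^5 e_g^0.
The orbital stabilization is -2.0Δ_oct = -2.0 × 30830 = -61660 cm⁻¹.
Pairing penalty: 2 pairs vs 0 in the high-spin reference → 2 extra × P = 38560 cm⁻¹.
Net CFSE = -61660 + 38560 = -23100 cm⁻¹.

-23100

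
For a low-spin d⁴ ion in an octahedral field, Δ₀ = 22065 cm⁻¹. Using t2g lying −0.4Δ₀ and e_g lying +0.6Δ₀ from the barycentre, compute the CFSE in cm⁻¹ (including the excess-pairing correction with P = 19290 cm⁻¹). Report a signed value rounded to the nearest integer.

-16014

The d⁴ electrons fill as t2g^4 e_g^0.
The orbital stabilization is -1.6Δ₀ = -1.6 × 22065 = -35304 cm⁻¹.
High-spin d⁴ would be t2g^3 e_g^1 with 0 pairs; low-spin has 1, so 1 excess pair costs +1P = +19290 cm⁻¹.
Combining: -35304 + 19290 = -16014 cm⁻¹.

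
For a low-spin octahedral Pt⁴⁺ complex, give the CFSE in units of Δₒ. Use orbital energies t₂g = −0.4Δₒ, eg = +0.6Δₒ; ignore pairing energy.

Group 10 minus oxidation state +4 gives a d⁶ configuration for Pt⁴⁺.
Configuration: t₂g⁶ eg⁰.
CFSE = 6(-0.4Δₒ) + 0(0.6Δₒ) = -2.4Δₒ + 0.0Δₒ = -2.4Δₒ.

-2.4 Δₒ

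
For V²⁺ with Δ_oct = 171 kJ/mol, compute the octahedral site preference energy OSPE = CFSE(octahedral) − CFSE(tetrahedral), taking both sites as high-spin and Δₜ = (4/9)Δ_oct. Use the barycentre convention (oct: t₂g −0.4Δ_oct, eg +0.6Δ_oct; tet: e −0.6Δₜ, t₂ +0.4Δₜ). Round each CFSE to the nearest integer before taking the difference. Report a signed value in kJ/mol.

V²⁺: group 5, so d-count = 5 − 2 = 3.
Octahedral high-spin t2g^3 e_g^0: CFSE = -1.2 × 171 = -205 kJ/mol.
Tetrahedral e^2 t2^1 gives -0.8Δₜ = -0.8 × (4/9) × 171 = -61 kJ/mol.
OSPE = CFSE(oct) − CFSE(tet) = -205 − (-61) = -144 kJ/mol.

-144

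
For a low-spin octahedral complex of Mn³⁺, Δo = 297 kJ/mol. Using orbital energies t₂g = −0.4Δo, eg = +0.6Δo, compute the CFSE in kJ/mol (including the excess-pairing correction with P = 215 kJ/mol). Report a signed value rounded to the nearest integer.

-260

Group 7 minus oxidation state +3 gives a d⁴ configuration for Mn³⁺.
Electron filling gives t₂g⁴ eg⁰.
Orbital CFSE = 4(-0.4) + 0(0.6) = -1.6Δo = -1.6 × 297 = -475 kJ/mol.
High-spin d⁴ would be t₂g³ eg¹ with 0 pairs; low-spin has 1, so 1 excess pair costs +1P = +215 kJ/mol.
Combining: -475 + 215 = -260 kJ/mol.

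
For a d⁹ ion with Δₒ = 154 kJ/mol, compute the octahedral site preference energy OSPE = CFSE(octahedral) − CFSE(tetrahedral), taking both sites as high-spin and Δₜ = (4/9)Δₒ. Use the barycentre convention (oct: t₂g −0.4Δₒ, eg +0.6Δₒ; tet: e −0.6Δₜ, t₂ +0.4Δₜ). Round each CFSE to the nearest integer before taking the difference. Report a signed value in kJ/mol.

Octahedral (high-spin): t2g^6 e_g^3, CFSE = 6(−0.4) + 3(+0.6) = -0.6Δₒ = -0.6 × 154 = -92 kJ/mol.
In a tetrahedral site the filling is e^4 t2^5: CFSE(tet) = -0.4Δₜ = -0.4 × (4/9)(154) = -27 kJ/mol.
Subtracting, OSPE = -92 − (-27) = -65 kJ/mol.

-65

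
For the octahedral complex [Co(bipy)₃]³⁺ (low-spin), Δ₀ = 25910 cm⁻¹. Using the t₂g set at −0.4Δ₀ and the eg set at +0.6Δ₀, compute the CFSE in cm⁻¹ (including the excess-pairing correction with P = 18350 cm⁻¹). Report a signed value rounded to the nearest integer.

-25484

bipy is neutral, so the +3 overall charge sits on Co: oxidation state +3.
Co sits in group 9; removing 3 electrons leaves Co³⁺ with 9 − 3 = 6 d electrons.
Configuration: t₂g⁶ eg⁰.
The orbital stabilization is -2.4Δ₀ = -2.4 × 25910 = -62184 cm⁻¹.
High-spin d⁶ would be t₂g⁴ eg² with 1 pair; low-spin has 3, so 2 excess pairs cost +2P = +36700 cm⁻¹.
Combining: -62184 + 36700 = -25484 cm⁻¹.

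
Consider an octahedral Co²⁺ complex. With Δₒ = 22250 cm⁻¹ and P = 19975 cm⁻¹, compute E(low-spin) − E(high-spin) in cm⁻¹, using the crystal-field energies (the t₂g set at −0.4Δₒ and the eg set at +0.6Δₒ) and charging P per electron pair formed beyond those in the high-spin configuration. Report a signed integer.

-2275

Co sits in group 9; removing 2 electrons leaves Co²⁺ with 9 − 2 = 7 d electrons.
High-spin: t₂g⁵ eg², CFSE = -0.8Δₒ = -17800 cm⁻¹.
For low-spin the configuration is t₂g⁶ eg¹: orbital energy -1.8 × 22250 = -40050 cm⁻¹, and 1 additional pair relative to high-spin adds 19975 cm⁻¹, giving -20075 cm⁻¹.
The difference is -20075 − (-17800) = -2275 cm⁻¹, so low-spin lies lower.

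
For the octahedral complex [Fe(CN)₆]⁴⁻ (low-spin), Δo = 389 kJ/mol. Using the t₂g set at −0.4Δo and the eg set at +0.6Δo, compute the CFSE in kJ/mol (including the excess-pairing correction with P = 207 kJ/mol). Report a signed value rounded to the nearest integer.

-520

Each CN⁻ contributes -1; 6 × (-1) = -6. With overall charge -4, Fe is in the +2 oxidation state.
Fe is in group 8, so Fe²⁺ is d⁶ (8 − 2 = 6).
Configuration: t₂g⁶ eg⁰.
Orbital CFSE = 6(-0.4) + 0(0.6) = -2.4Δo = -2.4 × 389 = -934 kJ/mol.
Relative to high-spin t₂g⁴ eg² (1 paired), the low-spin configuration has 2 additional pairs, contributing +2 × 207 = +414 kJ/mol.
Combining: -934 + 414 = -520 kJ/mol.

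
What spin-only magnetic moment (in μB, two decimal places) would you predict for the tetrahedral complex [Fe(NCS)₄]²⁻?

4.90 μB

Each NCS⁻ contributes -1; 4 × (-1) = -4. With overall charge -2, Fe is in the +2 oxidation state.
Fe sits in group 8; removing 2 electrons leaves Fe²⁺ with 8 − 2 = 6 d electrons.
With tetrahedral geometry the complex is necessarily high-spin.
Configuration: e³ t₂³ → 4 unpaired electrons.
μ(spin-only) = √[4(4+2)] = √24 ≈ 4.90 μB.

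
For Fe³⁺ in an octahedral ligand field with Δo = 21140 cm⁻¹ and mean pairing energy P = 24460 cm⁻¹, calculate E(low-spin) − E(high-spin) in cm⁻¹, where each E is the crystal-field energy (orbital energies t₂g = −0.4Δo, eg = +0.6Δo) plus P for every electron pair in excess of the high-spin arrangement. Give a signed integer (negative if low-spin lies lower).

6640

Fe is in group 8, so Fe³⁺ is d⁵ (8 − 3 = 5).
High-spin d⁵ fills as t₂g³ eg² with CFSE 3(−0.4) + 2(+0.6) = 0.0Δo = 0 cm⁻¹.
Low-spin: t₂g⁵ eg⁰, orbital CFSE = -2.0Δo = -42280 cm⁻¹; plus 2 excess pairs × P = +48920 cm⁻¹; total 6640 cm⁻¹.
E(LS) − E(HS) = 6640 − (0) = 6640 cm⁻¹.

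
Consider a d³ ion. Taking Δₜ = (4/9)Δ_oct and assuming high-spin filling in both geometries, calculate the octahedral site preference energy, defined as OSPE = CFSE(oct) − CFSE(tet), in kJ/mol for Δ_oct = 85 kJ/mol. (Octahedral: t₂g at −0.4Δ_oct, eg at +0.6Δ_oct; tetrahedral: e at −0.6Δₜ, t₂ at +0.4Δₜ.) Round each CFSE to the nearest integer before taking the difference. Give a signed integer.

-72

Octahedral high-spin t2g^3 e_g^0: CFSE = -1.2 × 85 = -102 kJ/mol.
Tetrahedral: e^2 t2^1, CFSE = 2(−0.6) + 1(+0.4) = -0.8Δₜ = -0.8 × (4/9) × 85 = -30 kJ/mol.
OSPE = -102 − (-30) = -72 kJ/mol.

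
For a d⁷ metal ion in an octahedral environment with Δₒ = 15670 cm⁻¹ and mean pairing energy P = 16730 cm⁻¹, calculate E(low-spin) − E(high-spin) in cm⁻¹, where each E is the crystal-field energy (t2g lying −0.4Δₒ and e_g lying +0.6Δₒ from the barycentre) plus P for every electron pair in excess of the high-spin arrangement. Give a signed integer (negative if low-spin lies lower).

1060

In the high-spin limit (t2g^5 e_g^2) the orbital term is -0.8Δₒ = -12536 cm⁻¹, with no excess pairing.
For low-spin the configuration is t2g^6 e_g^1: orbital energy -1.8 × 15670 = -28206 cm⁻¹, and 1 additional pair relative to high-spin adds 16730 cm⁻¹, giving -11476 cm⁻¹.
Thus E(LS) − E(HS) = 1060 cm⁻¹.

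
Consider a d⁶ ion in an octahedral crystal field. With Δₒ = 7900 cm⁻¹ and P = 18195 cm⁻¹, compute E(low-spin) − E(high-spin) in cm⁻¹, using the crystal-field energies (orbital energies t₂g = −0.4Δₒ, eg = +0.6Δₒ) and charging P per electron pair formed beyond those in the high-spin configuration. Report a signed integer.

20590

High-spin d⁶ fills as t₂g⁴ eg² with CFSE 4(−0.4) + 2(+0.6) = -0.4Δₒ = -3160 cm⁻¹.
Low-spin t₂g⁶ eg⁰ gives -2.4Δₒ = -18960 cm⁻¹, but forming 2 extra pairs costs 2P = 36390 cm⁻¹, so E(LS) = -18960 + 36390 = 17430 cm⁻¹.
Thus E(LS) − E(HS) = 20590 cm⁻¹.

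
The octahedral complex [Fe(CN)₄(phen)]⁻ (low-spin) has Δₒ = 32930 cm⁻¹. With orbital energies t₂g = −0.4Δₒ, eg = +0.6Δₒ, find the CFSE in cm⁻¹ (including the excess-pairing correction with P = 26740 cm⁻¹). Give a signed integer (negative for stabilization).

Ligand charges: 4×(-1) from CN⁻ and 1×(+0) from phen sum to -4; with overall charge -1, Fe is +3.
Fe sits in group 8; removing 3 electrons leaves Fe³⁺ with 8 − 3 = 5 d electrons.
Electron filling gives t₂g⁵ eg⁰.
The orbital stabilization is -2.0Δₒ = -2.0 × 32930 = -65860 cm⁻¹.
High-spin d⁵ would be t₂g³ eg² with 0 pairs; low-spin has 2, so 2 excess pairs cost +2P = +53480 cm⁻¹.
Net CFSE = -65860 + 53480 = -12380 cm⁻¹.

-12380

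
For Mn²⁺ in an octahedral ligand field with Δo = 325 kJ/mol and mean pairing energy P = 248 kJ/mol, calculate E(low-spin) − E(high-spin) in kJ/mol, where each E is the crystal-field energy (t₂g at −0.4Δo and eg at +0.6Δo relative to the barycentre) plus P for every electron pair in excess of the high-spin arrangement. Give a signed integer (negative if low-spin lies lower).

-154

Group 7 minus oxidation state +2 gives a d⁵ configuration for Mn²⁺.
In the high-spin limit (t₂g³ eg²) the orbital term is 0.0Δo = 0 kJ/mol, with no excess pairing.
Low-spin t₂g⁵ eg⁰ gives -2.0Δo = -650 kJ/mol, but forming 2 extra pairs costs 2P = 496 kJ/mol, so E(LS) = -650 + 496 = -154 kJ/mol.
E(LS) − E(HS) = -154 − (0) = -154 kJ/mol.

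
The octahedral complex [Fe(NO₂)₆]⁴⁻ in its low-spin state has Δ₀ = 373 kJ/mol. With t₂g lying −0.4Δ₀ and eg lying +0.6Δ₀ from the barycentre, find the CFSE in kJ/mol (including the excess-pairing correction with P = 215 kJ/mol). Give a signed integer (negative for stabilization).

Each NO₂⁻ contributes -1; 6 × (-1) = -6. With overall charge -4, Fe is in the +2 oxidation state.
Fe is in group 8, so Fe²⁺ is d⁶ (8 − 2 = 6).
Electron filling gives t₂g⁶ eg⁰.
Orbital CFSE = 6(-0.4) + 0(0.6) = -2.4Δ₀ = -2.4 × 373 = -895 kJ/mol.
Pairing penalty: 3 pairs vs 1 in the high-spin reference → 2 extra × P = 430 kJ/mol.
Net CFSE = -895 + 430 = -465 kJ/mol.

-465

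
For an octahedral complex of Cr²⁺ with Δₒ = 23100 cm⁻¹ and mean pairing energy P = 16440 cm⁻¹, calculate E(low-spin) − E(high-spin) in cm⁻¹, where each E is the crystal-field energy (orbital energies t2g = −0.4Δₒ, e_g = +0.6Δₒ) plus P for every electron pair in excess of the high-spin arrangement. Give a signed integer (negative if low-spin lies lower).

-6660

Group 6 minus oxidation state +2 gives a d⁴ configuration for Cr²⁺.
High-spin: t2g^3 e_g^1, CFSE = -0.6Δₒ = -13860 cm⁻¹.
For low-spin the configuration is t2g^4 e_g^0: orbital energy -1.6 × 23100 = -36960 cm⁻¹, and 1 additional pair relative to high-spin adds 16440 cm⁻¹, giving -20520 cm⁻¹.
Thus E(LS) − E(HS) = -6660 cm⁻¹.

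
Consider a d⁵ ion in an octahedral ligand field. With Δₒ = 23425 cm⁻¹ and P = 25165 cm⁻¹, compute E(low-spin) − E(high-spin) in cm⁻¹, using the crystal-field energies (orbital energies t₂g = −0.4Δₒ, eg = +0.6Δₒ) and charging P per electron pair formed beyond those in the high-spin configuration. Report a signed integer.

3480

High-spin: t₂g³ eg², CFSE = 0.0Δₒ = 0 cm⁻¹.
For low-spin the configuration is t₂g⁵ eg⁰: orbital energy -2.0 × 23425 = -46850 cm⁻¹, and 2 additional pairs relative to high-spin add 50330 cm⁻¹, giving 3480 cm⁻¹.
E(LS) − E(HS) = 3480 − (0) = 3480 cm⁻¹.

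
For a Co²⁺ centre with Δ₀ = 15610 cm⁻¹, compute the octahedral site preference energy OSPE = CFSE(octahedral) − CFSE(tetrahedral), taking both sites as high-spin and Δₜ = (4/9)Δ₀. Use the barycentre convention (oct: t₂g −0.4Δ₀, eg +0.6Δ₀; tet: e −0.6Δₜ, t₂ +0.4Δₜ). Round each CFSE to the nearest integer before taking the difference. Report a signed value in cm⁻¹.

-4163

Group 9 minus oxidation state +2 gives a d⁷ configuration for Co²⁺.
Octahedral (high-spin): t₂g⁵ eg², CFSE = 5(−0.4) + 2(+0.6) = -0.8Δ₀ = -0.8 × 15610 = -12488 cm⁻¹.
In a tetrahedral site the filling is e⁴ t₂³: CFSE(tet) = -1.2Δₜ = -1.2 × (4/9)(15610) = -8325 cm⁻¹.
OSPE = CFSE(oct) − CFSE(tet) = -12488 − (-8325) = -4163 cm⁻¹.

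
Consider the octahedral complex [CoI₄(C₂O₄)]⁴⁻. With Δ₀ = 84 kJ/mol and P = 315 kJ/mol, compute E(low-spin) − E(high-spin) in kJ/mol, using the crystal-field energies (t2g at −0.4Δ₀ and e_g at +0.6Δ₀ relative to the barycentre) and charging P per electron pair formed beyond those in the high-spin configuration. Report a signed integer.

231

Ligand charges: 4×(-1) from I⁻ and 1×(-2) from C₂O₄²⁻ sum to -6; with overall charge -4, Co is +2.
Co is in group 9, so Co²⁺ is d⁷ (9 − 2 = 7).
In the high-spin limit (t2g^5 e_g^2) the orbital term is -0.8Δ₀ = -67 kJ/mol, with no excess pairing.
Low-spin t2g^6 e_g^1 gives -1.8Δ₀ = -151 kJ/mol, but forming 1 extra pair costs 1P = 315 kJ/mol, so E(LS) = -151 + 315 = 164 kJ/mol.
E(LS) − E(HS) = 164 − (-67) = 231 kJ/mol.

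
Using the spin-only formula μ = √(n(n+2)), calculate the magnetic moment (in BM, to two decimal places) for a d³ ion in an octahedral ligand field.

Configuration: t2g^3 e_g^0 → 3 unpaired electrons.
μ(spin-only) = √[3(3+2)] = √15 ≈ 3.87 BM.

3.87 BM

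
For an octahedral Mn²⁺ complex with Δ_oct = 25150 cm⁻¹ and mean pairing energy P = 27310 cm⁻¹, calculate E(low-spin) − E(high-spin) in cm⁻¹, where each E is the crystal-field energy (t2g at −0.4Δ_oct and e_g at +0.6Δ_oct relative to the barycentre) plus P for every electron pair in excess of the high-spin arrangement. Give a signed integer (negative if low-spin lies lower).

Mn²⁺: group 7, so d-count = 7 − 2 = 5.
High-spin d⁵ fills as t2g^3 e_g^2 with CFSE 3(−0.4) + 2(+0.6) = 0.0Δ_oct = 0 cm⁻¹.
Low-spin: t2g^5 e_g^0, orbital CFSE = -2.0Δ_oct = -50300 cm⁻¹; plus 2 excess pairs × P = +54620 cm⁻¹; total 4320 cm⁻¹.
Thus E(LS) − E(HS) = 4320 cm⁻¹.

4320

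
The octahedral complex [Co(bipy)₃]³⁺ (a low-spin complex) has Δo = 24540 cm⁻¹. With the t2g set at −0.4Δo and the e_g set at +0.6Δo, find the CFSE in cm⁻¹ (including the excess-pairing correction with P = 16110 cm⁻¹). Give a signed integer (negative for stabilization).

-26676

bipy is neutral, so the +3 overall charge sits on Co: oxidation state +3.
Co is in group 9, so Co³⁺ is d⁶ (9 − 3 = 6).
Configuration: t2g^6 e_g^0.
The orbital stabilization is -2.4Δo = -2.4 × 24540 = -58896 cm⁻¹.
Pairing penalty: 3 pairs vs 1 in the high-spin reference → 2 extra × P = 32220 cm⁻¹.
Net CFSE = -58896 + 32220 = -26676 cm⁻¹.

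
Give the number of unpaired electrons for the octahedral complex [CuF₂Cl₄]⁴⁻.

Ligand charges: 2×(-1) from F⁻ and 4×(-1) from Cl⁻ sum to -6; with overall charge -4, Cu is +2.
Cu is in group 11, so Cu²⁺ is d⁹ (11 − 2 = 9).
Configuration: t2g^6 e_g^3, giving 1 unpaired electron.

1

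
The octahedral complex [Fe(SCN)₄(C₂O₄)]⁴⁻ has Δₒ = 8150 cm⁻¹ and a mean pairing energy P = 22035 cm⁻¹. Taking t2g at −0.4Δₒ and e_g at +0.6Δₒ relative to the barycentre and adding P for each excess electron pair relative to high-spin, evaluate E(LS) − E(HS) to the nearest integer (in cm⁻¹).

27770

Ligand charges: 4×(-1) from SCN⁻ and 1×(-2) from C₂O₄²⁻ sum to -6; with overall charge -4, Fe is +2.
Fe sits in group 8; removing 2 electrons leaves Fe²⁺ with 8 − 2 = 6 d electrons.
High-spin d⁶ fills as t2g^4 e_g^2 with CFSE 4(−0.4) + 2(+0.6) = -0.4Δₒ = -3260 cm⁻¹.
Low-spin: t2g^6 e_g^0, orbital CFSE = -2.4Δₒ = -19560 cm⁻¹; plus 2 excess pairs × P = +44070 cm⁻¹; total 24510 cm⁻¹.
E(LS) − E(HS) = 24510 − (-3260) = 27770 cm⁻¹.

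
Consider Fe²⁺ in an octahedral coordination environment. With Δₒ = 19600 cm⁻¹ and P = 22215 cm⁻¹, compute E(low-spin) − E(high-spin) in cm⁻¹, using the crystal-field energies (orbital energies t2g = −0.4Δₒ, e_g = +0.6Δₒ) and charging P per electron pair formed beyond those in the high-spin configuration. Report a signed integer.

Fe²⁺: group 8, so d-count = 8 − 2 = 6.
In the high-spin limit (t2g^4 e_g^2) the orbital term is -0.4Δₒ = -7840 cm⁻¹, with no excess pairing.
For low-spin the configuration is t2g^6 e_g^0: orbital energy -2.4 × 19600 = -47040 cm⁻¹, and 2 additional pairs relative to high-spin add 44430 cm⁻¹, giving -2610 cm⁻¹.
The difference is -2610 − (-7840) = 5230 cm⁻¹, so high-spin lies lower.

5230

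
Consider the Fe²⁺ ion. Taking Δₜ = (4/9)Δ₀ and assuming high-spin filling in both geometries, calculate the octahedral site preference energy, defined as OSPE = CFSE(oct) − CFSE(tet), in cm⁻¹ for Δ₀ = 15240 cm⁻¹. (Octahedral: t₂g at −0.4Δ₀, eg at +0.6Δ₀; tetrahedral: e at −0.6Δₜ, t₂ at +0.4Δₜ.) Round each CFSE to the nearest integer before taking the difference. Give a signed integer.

-2032

Fe is in group 8, so Fe²⁺ is d⁶ (8 − 2 = 6).
Octahedral high-spin t₂g⁴ eg²: CFSE = -0.4 × 15240 = -6096 cm⁻¹.
In a tetrahedral site the filling is e³ t₂³: CFSE(tet) = -0.6Δₜ = -0.6 × (4/9)(15240) = -4064 cm⁻¹.
OSPE = -6096 − (-4064) = -2032 cm⁻¹.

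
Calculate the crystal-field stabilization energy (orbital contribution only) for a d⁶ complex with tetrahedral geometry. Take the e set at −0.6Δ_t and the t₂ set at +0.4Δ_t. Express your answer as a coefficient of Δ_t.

With tetrahedral geometry the complex is necessarily high-spin.
Configuration: e³ t₂³.
CFSE = 3(-0.6Δ_t) + 3(0.4Δ_t) = -1.8Δ_t + 1.2Δ_t = -0.6Δ_t.

-0.6 Δ_t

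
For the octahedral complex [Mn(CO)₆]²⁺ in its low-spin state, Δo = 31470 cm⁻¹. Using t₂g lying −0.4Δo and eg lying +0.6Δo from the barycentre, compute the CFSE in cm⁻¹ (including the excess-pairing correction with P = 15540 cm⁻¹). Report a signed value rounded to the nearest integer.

-31860

CO is neutral, so the +2 overall charge sits on Mn: oxidation state +2.
Group 7 minus oxidation state +2 gives a d⁵ configuration for Mn²⁺.
Electron filling gives t₂g⁵ eg⁰.
Orbital CFSE = 5(-0.4) + 0(0.6) = -2.0Δo = -2.0 × 31470 = -62940 cm⁻¹.
High-spin d⁵ would be t₂g³ eg² with 0 pairs; low-spin has 2, so 2 excess pairs cost +2P = +31080 cm⁻¹.
Net CFSE = -62940 + 31080 = -31860 cm⁻¹.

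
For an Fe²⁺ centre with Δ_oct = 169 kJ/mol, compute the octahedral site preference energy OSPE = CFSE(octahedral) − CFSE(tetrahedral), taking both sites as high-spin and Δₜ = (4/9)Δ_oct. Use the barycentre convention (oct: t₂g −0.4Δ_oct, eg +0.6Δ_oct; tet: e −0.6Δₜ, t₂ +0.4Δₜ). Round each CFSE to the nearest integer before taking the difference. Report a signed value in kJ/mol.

Fe is in group 8, so Fe²⁺ is d⁶ (8 − 2 = 6).
Octahedral (high-spin): t₂g⁴ eg², CFSE = 4(−0.4) + 2(+0.6) = -0.4Δ_oct = -0.4 × 169 = -68 kJ/mol.
Tetrahedral: e³ t₂³, CFSE = 3(−0.6) + 3(+0.4) = -0.6Δₜ = -0.6 × (4/9) × 169 = -45 kJ/mol.
Subtracting, OSPE = -68 − (-45) = -23 kJ/mol.

-23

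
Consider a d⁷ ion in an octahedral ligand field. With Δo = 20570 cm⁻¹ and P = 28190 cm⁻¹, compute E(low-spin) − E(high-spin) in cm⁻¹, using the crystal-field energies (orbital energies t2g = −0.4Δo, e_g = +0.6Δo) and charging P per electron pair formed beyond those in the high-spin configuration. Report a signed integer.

7620

In the high-spin limit (t2g^5 e_g^2) the orbital term is -0.8Δo = -16456 cm⁻¹, with no excess pairing.
Low-spin t2g^6 e_g^1 gives -1.8Δo = -37026 cm⁻¹, but forming 1 extra pair costs 1P = 28190 cm⁻¹, so E(LS) = -37026 + 28190 = -8836 cm⁻¹.
E(LS) − E(HS) = -8836 − (-16456) = 7620 cm⁻¹.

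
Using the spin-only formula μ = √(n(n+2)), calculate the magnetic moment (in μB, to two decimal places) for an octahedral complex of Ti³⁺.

Ti sits in group 4; removing 3 electrons leaves Ti³⁺ with 4 − 3 = 1 d electrons.
For octahedral d¹ the high- and low-spin configurations coincide.
Configuration: t₂g¹ eg⁰ → 1 unpaired electron.
μ(spin-only) = √[1(1+2)] = √3 ≈ 1.73 μB.

1.73 μB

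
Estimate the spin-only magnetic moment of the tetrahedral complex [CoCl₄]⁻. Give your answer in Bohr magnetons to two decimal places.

Each Cl⁻ contributes -1; 4 × (-1) = -4. With overall charge -1, Co is in the +3 oxidation state.
Co sits in group 9; removing 3 electrons leaves Co³⁺ with 9 − 3 = 6 d electrons.
With tetrahedral geometry the complex is necessarily high-spin.
Configuration: e^3 t2^3 → 4 unpaired electrons.
μ(spin-only) = √[4(4+2)] = √24 ≈ 4.90 Bohr magnetons.

4.90 Bohr magnetons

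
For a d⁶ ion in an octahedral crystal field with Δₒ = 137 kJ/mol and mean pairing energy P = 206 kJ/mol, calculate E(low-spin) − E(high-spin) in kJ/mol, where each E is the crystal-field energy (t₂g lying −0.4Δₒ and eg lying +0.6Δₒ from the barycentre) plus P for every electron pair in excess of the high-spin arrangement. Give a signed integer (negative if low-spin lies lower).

138

High-spin d⁶ fills as t₂g⁴ eg² with CFSE 4(−0.4) + 2(+0.6) = -0.4Δₒ = -55 kJ/mol.
Low-spin: t₂g⁶ eg⁰, orbital CFSE = -2.4Δₒ = -329 kJ/mol; plus 2 excess pairs × P = +412 kJ/mol; total 83 kJ/mol.
Thus E(LS) − E(HS) = 138 kJ/mol.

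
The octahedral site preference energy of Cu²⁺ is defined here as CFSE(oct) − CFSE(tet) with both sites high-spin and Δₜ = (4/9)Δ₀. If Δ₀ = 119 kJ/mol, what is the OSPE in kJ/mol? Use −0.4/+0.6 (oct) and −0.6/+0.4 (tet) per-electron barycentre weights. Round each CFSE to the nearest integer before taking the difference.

-50

Cu is in group 11, so Cu²⁺ is d⁹ (11 − 2 = 9).
In an octahedral site d⁹ (HS) is t2g^6 e_g^3, giving CFSE(oct) = -0.6Δ₀ = -71 kJ/mol.
In a tetrahedral site the filling is e^4 t2^5: CFSE(tet) = -0.4Δₜ = -0.4 × (4/9)(119) = -21 kJ/mol.
OSPE = -71 − (-21) = -50 kJ/mol.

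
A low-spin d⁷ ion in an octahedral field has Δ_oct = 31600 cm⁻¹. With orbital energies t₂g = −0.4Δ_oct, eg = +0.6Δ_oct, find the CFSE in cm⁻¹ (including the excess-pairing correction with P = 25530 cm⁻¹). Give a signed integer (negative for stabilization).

Electron filling gives t₂g⁶ eg¹.
CFSE(orbital) = 6×(-0.4Δ_oct) + 1×(0.6Δ_oct) = -1.8Δ_oct; with Δ_oct = 31600 cm⁻¹ that is -56880 cm⁻¹.
Relative to high-spin t₂g⁵ eg² (2 paired), the low-spin configuration has 1 additional pair, contributing +1 × 25530 = +25530 cm⁻¹.
Overall CFSE = -56880 + 25530 = -31350 cm⁻¹.

-31350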